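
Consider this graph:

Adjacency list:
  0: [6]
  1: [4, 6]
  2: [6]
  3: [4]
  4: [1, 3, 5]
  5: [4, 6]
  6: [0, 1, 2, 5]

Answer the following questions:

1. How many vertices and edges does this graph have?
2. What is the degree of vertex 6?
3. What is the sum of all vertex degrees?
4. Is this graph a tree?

Count: 7 vertices, 7 edges.
Vertex 6 has neighbors [0, 1, 2, 5], degree = 4.
Handshaking lemma: 2 * 7 = 14.
A tree on 7 vertices has 6 edges. This graph has 7 edges (1 extra). Not a tree.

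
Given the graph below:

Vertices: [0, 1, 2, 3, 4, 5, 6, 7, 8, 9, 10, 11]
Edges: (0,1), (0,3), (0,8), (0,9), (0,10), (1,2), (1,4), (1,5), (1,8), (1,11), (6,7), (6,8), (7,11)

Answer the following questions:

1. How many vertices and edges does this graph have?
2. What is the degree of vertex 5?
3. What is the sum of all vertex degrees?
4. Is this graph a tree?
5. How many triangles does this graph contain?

Count: 12 vertices, 13 edges.
Vertex 5 has neighbors [1], degree = 1.
Handshaking lemma: 2 * 13 = 26.
A tree on 12 vertices has 11 edges. This graph has 13 edges (2 extra). Not a tree.
Number of triangles = 1.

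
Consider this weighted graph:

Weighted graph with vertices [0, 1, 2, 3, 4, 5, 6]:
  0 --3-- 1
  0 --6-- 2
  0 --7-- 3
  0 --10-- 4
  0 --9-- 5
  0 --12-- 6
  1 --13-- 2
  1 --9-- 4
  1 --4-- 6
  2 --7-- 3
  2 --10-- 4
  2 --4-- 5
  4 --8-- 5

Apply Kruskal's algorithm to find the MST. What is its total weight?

Applying Kruskal's algorithm (sort edges by weight, add if no cycle):
  Add (0,1) w=3
  Add (1,6) w=4
  Add (2,5) w=4
  Add (0,2) w=6
  Add (0,3) w=7
  Skip (2,3) w=7 (creates cycle)
  Add (4,5) w=8
  Skip (0,5) w=9 (creates cycle)
  Skip (1,4) w=9 (creates cycle)
  Skip (0,4) w=10 (creates cycle)
  Skip (2,4) w=10 (creates cycle)
  Skip (0,6) w=12 (creates cycle)
  Skip (1,2) w=13 (creates cycle)
MST weight = 32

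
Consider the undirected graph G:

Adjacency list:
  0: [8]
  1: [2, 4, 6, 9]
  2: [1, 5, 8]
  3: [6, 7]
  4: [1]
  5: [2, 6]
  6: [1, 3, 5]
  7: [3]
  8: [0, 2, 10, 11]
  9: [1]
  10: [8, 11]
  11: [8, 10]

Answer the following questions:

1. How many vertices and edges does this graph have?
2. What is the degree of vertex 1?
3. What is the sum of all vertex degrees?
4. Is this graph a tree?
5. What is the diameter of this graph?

Count: 12 vertices, 13 edges.
Vertex 1 has neighbors [2, 4, 6, 9], degree = 4.
Handshaking lemma: 2 * 13 = 26.
A tree on 12 vertices has 11 edges. This graph has 13 edges (2 extra). Not a tree.
Diameter (longest shortest path) = 6.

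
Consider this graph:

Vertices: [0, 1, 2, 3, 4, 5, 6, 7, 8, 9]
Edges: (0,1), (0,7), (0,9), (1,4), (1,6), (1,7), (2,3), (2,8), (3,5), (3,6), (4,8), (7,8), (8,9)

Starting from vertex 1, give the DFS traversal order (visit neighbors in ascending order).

DFS from vertex 1 (neighbors processed in ascending order):
Visit order: 1, 0, 7, 8, 2, 3, 5, 6, 4, 9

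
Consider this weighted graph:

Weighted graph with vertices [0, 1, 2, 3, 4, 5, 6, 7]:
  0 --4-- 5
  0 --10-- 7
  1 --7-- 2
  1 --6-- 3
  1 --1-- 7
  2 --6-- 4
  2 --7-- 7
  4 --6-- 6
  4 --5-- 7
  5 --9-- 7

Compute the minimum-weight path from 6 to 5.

Using Dijkstra's algorithm from vertex 6:
Shortest path: 6 -> 4 -> 7 -> 5
Total weight: 6 + 5 + 9 = 20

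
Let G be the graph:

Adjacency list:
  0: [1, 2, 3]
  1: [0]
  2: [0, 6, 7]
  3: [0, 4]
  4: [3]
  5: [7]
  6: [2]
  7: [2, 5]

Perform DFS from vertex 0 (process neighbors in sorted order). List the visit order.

DFS from vertex 0 (neighbors processed in ascending order):
Visit order: 0, 1, 2, 6, 7, 5, 3, 4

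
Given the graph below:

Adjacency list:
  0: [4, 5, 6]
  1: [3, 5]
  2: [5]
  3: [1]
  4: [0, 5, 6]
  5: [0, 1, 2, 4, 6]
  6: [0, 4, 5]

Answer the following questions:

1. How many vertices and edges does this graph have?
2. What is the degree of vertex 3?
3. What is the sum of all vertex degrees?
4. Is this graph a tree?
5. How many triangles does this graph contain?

Count: 7 vertices, 9 edges.
Vertex 3 has neighbors [1], degree = 1.
Handshaking lemma: 2 * 9 = 18.
A tree on 7 vertices has 6 edges. This graph has 9 edges (3 extra). Not a tree.
Number of triangles = 4.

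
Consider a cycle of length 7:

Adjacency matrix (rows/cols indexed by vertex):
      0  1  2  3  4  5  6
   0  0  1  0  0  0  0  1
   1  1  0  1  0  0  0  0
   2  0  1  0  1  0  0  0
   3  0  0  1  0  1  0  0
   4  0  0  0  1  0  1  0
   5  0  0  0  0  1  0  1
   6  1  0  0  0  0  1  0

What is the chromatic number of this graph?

This is an odd cycle (C_7). Odd cycles are not bipartite (any 2-coloring forces two adjacent vertices to match), and 3 colors suffice.
Chromatic number = 3.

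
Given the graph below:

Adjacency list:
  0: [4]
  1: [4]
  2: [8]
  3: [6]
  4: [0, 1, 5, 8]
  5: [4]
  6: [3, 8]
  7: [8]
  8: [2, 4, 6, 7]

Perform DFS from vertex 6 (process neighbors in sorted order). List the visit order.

DFS from vertex 6 (neighbors processed in ascending order):
Visit order: 6, 3, 8, 2, 4, 0, 1, 5, 7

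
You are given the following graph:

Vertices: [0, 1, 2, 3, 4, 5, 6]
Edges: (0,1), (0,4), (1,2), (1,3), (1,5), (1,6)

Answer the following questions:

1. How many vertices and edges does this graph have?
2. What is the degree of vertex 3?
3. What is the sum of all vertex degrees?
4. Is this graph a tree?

Count: 7 vertices, 6 edges.
Vertex 3 has neighbors [1], degree = 1.
Handshaking lemma: 2 * 6 = 12.
A graph is a tree iff it is connected and has exactly n-1 edges. This graph is connected (all 7 vertices in one component) and has 7-1 = 6 edges. It is a tree.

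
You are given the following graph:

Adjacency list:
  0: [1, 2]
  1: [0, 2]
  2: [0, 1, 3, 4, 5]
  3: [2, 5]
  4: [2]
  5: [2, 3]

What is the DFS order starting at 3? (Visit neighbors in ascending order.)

DFS from vertex 3 (neighbors processed in ascending order):
Visit order: 3, 2, 0, 1, 4, 5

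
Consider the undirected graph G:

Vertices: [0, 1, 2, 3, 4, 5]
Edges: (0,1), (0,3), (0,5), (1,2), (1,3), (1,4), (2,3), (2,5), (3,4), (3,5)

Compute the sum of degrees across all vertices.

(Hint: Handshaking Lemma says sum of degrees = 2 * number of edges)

Count edges: 10 edges.
By Handshaking Lemma: sum of degrees = 2 * 10 = 20.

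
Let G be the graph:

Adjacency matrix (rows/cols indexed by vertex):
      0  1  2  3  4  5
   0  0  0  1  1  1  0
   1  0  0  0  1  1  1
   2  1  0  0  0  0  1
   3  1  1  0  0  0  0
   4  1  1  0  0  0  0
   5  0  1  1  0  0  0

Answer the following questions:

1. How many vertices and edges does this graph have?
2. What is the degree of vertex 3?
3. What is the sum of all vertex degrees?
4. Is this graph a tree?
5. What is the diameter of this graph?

Count: 6 vertices, 7 edges.
Vertex 3 has neighbors [0, 1], degree = 2.
Handshaking lemma: 2 * 7 = 14.
A tree on 6 vertices has 5 edges. This graph has 7 edges (2 extra). Not a tree.
Diameter (longest shortest path) = 2.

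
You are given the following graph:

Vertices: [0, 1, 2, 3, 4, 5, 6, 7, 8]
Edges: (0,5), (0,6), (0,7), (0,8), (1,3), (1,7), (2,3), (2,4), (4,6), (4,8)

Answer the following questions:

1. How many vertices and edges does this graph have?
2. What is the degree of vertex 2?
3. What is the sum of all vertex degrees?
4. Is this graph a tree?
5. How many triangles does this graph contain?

Count: 9 vertices, 10 edges.
Vertex 2 has neighbors [3, 4], degree = 2.
Handshaking lemma: 2 * 10 = 20.
A tree on 9 vertices has 8 edges. This graph has 10 edges (2 extra). Not a tree.
Number of triangles = 0.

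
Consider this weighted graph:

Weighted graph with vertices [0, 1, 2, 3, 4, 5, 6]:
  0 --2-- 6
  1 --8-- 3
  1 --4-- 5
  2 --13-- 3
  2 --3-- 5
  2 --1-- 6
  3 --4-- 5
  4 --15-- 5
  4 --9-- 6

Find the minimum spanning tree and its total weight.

Applying Kruskal's algorithm (sort edges by weight, add if no cycle):
  Add (2,6) w=1
  Add (0,6) w=2
  Add (2,5) w=3
  Add (1,5) w=4
  Add (3,5) w=4
  Skip (1,3) w=8 (creates cycle)
  Add (4,6) w=9
  Skip (2,3) w=13 (creates cycle)
  Skip (4,5) w=15 (creates cycle)
MST weight = 23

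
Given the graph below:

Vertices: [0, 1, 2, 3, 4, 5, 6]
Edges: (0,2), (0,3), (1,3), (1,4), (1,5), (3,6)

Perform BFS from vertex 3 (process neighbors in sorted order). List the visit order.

BFS from vertex 3 (neighbors processed in ascending order):
Visit order: 3, 0, 1, 6, 2, 4, 5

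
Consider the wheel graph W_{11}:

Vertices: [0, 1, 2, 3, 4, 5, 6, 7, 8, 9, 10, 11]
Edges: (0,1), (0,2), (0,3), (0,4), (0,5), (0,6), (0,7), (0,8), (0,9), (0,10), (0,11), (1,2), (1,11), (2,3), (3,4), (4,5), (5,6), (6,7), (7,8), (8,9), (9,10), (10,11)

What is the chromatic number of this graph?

W_{11} = C_{11} plus a hub adjacent to every cycle vertex.
The outer cycle needs 3 colors (odd cycle); the hub is adjacent to all of them so needs a fresh color.
Chromatic number = 3 + 1 = 4.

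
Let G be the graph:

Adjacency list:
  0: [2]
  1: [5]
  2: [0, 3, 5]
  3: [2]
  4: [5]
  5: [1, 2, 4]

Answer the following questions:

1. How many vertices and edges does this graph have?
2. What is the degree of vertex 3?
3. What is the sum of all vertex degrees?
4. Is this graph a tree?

Count: 6 vertices, 5 edges.
Vertex 3 has neighbors [2], degree = 1.
Handshaking lemma: 2 * 5 = 10.
A graph is a tree iff it is connected and has exactly n-1 edges. This graph is connected (all 6 vertices in one component) and has 6-1 = 5 edges. It is a tree.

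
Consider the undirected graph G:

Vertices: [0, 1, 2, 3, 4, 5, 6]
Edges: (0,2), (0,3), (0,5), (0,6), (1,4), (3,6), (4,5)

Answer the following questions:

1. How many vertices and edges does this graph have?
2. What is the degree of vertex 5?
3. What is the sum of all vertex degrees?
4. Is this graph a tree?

Count: 7 vertices, 7 edges.
Vertex 5 has neighbors [0, 4], degree = 2.
Handshaking lemma: 2 * 7 = 14.
A tree on 7 vertices has 6 edges. This graph has 7 edges (1 extra). Not a tree.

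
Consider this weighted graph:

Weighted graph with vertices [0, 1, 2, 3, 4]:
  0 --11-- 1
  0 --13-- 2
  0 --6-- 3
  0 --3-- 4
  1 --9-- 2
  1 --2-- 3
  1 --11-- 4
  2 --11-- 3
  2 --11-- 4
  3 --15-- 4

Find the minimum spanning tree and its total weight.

Applying Kruskal's algorithm (sort edges by weight, add if no cycle):
  Add (1,3) w=2
  Add (0,4) w=3
  Add (0,3) w=6
  Add (1,2) w=9
  Skip (0,1) w=11 (creates cycle)
  Skip (1,4) w=11 (creates cycle)
  Skip (2,4) w=11 (creates cycle)
  Skip (2,3) w=11 (creates cycle)
  Skip (0,2) w=13 (creates cycle)
  Skip (3,4) w=15 (creates cycle)
MST weight = 20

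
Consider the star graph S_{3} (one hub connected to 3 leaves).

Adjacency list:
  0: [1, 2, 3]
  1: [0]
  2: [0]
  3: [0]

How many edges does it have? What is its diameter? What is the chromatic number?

Star graph S_{3}: the hub connects to all 3 leaves.
Edges = 3.
Diameter = 2 (any leaf to hub is 1, leaf to leaf through hub is 2).
Star graphs are bipartite (hub vs leaves), so chromatic number = 2.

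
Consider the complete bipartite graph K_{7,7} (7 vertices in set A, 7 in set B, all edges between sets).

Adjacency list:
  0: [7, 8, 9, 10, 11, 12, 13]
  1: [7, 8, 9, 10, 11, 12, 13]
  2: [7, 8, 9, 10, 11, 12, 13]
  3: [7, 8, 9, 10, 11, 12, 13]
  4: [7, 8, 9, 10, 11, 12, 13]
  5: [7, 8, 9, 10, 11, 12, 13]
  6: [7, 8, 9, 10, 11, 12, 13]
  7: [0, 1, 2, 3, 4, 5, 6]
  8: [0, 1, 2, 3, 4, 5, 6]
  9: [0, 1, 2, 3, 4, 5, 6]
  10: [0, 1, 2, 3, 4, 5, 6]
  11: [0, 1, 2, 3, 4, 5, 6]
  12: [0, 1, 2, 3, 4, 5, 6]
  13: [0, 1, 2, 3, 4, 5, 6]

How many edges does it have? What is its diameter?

K_{7,7} has 7 * 7 = 49 edges.
Any vertex reaches any opposite-side vertex in 1 step; same-side vertices reach in 2 steps via any opposite-side vertex.
Diameter = 2.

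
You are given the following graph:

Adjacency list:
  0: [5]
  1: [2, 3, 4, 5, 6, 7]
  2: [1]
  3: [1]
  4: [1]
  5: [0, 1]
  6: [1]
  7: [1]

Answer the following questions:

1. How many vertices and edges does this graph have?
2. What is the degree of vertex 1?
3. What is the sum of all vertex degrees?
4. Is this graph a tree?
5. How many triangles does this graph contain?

Count: 8 vertices, 7 edges.
Vertex 1 has neighbors [2, 3, 4, 5, 6, 7], degree = 6.
Handshaking lemma: 2 * 7 = 14.
A graph is a tree iff it is connected and has exactly n-1 edges. This graph is connected (all 8 vertices in one component) and has 8-1 = 7 edges. It is a tree.
Number of triangles = 0.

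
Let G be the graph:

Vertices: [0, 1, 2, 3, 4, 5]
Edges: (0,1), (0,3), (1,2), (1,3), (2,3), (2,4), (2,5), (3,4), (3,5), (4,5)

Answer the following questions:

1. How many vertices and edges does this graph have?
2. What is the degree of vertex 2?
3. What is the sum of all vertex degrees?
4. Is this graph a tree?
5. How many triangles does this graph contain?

Count: 6 vertices, 10 edges.
Vertex 2 has neighbors [1, 3, 4, 5], degree = 4.
Handshaking lemma: 2 * 10 = 20.
A tree on 6 vertices has 5 edges. This graph has 10 edges (5 extra). Not a tree.
Number of triangles = 6.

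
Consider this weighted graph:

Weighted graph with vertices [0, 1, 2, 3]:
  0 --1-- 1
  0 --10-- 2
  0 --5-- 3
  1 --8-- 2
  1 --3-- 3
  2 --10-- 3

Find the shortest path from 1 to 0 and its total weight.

Using Dijkstra's algorithm from vertex 1:
Shortest path: 1 -> 0
Total weight: 1 = 1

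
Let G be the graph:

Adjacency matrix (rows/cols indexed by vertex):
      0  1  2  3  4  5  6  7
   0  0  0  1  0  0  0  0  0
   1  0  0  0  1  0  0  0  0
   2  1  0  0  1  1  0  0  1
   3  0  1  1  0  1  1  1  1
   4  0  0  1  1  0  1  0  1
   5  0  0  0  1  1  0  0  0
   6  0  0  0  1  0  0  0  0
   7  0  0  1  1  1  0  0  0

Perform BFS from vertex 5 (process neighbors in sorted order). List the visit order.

BFS from vertex 5 (neighbors processed in ascending order):
Visit order: 5, 3, 4, 1, 2, 6, 7, 0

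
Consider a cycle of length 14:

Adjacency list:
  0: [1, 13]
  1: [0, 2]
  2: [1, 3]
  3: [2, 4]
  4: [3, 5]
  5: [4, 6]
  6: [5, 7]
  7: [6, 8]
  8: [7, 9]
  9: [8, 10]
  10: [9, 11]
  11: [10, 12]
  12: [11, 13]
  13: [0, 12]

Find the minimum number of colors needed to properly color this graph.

This is an even cycle (C_14). Even cycles are bipartite.
Chromatic number = 2.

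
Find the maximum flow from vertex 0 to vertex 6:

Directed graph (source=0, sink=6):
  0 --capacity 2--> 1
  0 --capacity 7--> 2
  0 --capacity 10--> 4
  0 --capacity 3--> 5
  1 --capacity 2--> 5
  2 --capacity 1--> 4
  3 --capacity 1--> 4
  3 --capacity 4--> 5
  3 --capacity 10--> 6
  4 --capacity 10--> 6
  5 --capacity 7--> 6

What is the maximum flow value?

Computing max flow:
  Flow on (0->1): 2/2
  Flow on (0->2): 1/7
  Flow on (0->4): 9/10
  Flow on (0->5): 3/3
  Flow on (1->5): 2/2
  Flow on (2->4): 1/1
  Flow on (4->6): 10/10
  Flow on (5->6): 5/7
Maximum flow = 15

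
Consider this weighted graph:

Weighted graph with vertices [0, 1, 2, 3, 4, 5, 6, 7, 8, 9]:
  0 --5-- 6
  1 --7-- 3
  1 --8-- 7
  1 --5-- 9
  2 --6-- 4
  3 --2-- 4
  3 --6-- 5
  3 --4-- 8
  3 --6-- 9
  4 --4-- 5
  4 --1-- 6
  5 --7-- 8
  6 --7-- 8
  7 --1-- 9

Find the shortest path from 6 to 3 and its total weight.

Using Dijkstra's algorithm from vertex 6:
Shortest path: 6 -> 4 -> 3
Total weight: 1 + 2 = 3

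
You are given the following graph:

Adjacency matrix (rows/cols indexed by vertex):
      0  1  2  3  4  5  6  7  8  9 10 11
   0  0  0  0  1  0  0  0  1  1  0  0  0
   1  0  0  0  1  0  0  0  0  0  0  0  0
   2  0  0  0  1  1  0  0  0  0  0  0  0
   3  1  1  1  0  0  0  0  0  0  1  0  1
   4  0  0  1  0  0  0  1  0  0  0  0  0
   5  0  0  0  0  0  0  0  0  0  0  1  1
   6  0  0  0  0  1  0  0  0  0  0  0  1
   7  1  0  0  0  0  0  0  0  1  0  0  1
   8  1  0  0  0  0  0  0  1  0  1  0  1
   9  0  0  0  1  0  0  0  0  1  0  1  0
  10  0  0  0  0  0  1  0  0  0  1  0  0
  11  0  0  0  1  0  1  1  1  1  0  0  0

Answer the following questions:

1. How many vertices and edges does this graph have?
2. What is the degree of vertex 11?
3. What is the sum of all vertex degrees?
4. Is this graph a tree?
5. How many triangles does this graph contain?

Count: 12 vertices, 17 edges.
Vertex 11 has neighbors [3, 5, 6, 7, 8], degree = 5.
Handshaking lemma: 2 * 17 = 34.
A tree on 12 vertices has 11 edges. This graph has 17 edges (6 extra). Not a tree.
Number of triangles = 2.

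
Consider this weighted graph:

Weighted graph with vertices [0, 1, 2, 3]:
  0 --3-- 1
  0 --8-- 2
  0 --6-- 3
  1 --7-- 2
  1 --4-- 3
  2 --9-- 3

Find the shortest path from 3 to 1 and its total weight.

Using Dijkstra's algorithm from vertex 3:
Shortest path: 3 -> 1
Total weight: 4 = 4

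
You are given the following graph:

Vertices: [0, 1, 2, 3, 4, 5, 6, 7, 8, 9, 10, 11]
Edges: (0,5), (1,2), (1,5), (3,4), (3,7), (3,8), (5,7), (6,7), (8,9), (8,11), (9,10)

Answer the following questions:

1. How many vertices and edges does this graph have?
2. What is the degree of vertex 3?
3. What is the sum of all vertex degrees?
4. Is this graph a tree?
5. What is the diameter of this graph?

Count: 12 vertices, 11 edges.
Vertex 3 has neighbors [4, 7, 8], degree = 3.
Handshaking lemma: 2 * 11 = 22.
A graph is a tree iff it is connected and has exactly n-1 edges. This graph is connected (all 12 vertices in one component) and has 12-1 = 11 edges. It is a tree.
Diameter (longest shortest path) = 7.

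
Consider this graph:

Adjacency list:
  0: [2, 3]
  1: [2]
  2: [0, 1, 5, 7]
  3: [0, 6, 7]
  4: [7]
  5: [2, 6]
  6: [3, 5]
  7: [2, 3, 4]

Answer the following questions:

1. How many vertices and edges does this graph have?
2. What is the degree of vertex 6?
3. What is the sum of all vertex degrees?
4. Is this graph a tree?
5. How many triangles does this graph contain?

Count: 8 vertices, 9 edges.
Vertex 6 has neighbors [3, 5], degree = 2.
Handshaking lemma: 2 * 9 = 18.
A tree on 8 vertices has 7 edges. This graph has 9 edges (2 extra). Not a tree.
Number of triangles = 0.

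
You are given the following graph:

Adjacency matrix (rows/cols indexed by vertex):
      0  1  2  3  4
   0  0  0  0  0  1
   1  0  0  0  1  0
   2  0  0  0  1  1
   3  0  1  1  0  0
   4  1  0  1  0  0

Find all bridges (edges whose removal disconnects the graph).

A bridge is an edge whose removal increases the number of connected components.
Bridges found: (0,4), (1,3), (2,3), (2,4)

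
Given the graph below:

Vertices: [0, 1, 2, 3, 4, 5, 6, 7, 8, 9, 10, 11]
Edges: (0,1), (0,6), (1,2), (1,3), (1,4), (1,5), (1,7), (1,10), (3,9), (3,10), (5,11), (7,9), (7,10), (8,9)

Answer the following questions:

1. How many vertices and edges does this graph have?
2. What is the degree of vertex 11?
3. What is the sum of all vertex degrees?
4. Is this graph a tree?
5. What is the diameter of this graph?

Count: 12 vertices, 14 edges.
Vertex 11 has neighbors [5], degree = 1.
Handshaking lemma: 2 * 14 = 28.
A tree on 12 vertices has 11 edges. This graph has 14 edges (3 extra). Not a tree.
Diameter (longest shortest path) = 5.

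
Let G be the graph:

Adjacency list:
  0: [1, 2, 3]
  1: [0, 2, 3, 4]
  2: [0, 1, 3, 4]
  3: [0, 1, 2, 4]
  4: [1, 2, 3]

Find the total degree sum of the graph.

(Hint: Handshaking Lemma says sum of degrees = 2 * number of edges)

Count edges: 9 edges.
By Handshaking Lemma: sum of degrees = 2 * 9 = 18.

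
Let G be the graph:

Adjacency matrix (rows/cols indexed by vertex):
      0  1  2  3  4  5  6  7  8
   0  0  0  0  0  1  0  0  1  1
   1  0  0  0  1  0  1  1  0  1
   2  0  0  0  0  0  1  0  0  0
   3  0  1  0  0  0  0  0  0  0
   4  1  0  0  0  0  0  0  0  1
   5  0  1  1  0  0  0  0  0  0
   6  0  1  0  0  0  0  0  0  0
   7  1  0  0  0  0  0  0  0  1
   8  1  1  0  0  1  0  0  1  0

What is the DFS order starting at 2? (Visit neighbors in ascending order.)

DFS from vertex 2 (neighbors processed in ascending order):
Visit order: 2, 5, 1, 3, 6, 8, 0, 4, 7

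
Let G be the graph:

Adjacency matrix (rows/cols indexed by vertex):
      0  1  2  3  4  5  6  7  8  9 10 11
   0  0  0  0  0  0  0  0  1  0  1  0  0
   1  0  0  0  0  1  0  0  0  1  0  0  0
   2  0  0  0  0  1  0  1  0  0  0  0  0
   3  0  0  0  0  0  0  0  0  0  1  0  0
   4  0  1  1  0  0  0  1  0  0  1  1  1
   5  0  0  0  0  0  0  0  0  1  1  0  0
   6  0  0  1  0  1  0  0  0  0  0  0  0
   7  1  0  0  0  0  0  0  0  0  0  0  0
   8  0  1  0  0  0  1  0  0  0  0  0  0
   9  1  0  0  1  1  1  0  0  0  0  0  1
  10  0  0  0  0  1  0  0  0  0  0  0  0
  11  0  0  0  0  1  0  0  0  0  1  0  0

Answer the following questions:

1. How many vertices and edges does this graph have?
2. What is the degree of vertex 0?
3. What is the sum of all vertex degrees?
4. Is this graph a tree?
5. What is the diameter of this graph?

Count: 12 vertices, 14 edges.
Vertex 0 has neighbors [7, 9], degree = 2.
Handshaking lemma: 2 * 14 = 28.
A tree on 12 vertices has 11 edges. This graph has 14 edges (3 extra). Not a tree.
Diameter (longest shortest path) = 4.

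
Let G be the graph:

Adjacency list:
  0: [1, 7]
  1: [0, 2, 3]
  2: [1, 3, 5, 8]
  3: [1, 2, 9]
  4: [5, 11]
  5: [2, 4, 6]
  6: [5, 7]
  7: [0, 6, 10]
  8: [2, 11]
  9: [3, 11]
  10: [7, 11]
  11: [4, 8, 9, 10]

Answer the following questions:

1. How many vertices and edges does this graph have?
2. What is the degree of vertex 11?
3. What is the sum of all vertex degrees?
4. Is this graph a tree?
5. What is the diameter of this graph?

Count: 12 vertices, 16 edges.
Vertex 11 has neighbors [4, 8, 9, 10], degree = 4.
Handshaking lemma: 2 * 16 = 32.
A tree on 12 vertices has 11 edges. This graph has 16 edges (5 extra). Not a tree.
Diameter (longest shortest path) = 4.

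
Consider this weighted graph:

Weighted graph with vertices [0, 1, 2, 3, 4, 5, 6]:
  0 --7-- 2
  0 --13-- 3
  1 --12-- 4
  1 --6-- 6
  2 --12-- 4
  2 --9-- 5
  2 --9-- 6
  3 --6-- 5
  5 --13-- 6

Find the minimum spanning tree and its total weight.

Applying Kruskal's algorithm (sort edges by weight, add if no cycle):
  Add (1,6) w=6
  Add (3,5) w=6
  Add (0,2) w=7
  Add (2,5) w=9
  Add (2,6) w=9
  Add (1,4) w=12
  Skip (2,4) w=12 (creates cycle)
  Skip (0,3) w=13 (creates cycle)
  Skip (5,6) w=13 (creates cycle)
MST weight = 49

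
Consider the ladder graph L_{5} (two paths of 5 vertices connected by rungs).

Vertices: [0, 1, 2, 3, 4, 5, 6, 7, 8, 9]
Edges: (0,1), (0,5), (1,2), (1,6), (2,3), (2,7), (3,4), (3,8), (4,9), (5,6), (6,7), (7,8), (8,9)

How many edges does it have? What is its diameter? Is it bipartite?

Ladder graph L_{5}: 5 rungs + 2 * (5-1) path edges = 5 + 8 = 13 edges.
Diameter = 5.
Ladder graphs are bipartite (alternating coloring along each path).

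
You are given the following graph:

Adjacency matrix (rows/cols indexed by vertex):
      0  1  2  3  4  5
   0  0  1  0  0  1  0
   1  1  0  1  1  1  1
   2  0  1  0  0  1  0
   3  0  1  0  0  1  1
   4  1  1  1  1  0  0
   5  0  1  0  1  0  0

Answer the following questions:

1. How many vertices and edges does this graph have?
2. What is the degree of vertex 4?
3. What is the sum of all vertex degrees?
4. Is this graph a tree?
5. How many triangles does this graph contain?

Count: 6 vertices, 9 edges.
Vertex 4 has neighbors [0, 1, 2, 3], degree = 4.
Handshaking lemma: 2 * 9 = 18.
A tree on 6 vertices has 5 edges. This graph has 9 edges (4 extra). Not a tree.
Number of triangles = 4.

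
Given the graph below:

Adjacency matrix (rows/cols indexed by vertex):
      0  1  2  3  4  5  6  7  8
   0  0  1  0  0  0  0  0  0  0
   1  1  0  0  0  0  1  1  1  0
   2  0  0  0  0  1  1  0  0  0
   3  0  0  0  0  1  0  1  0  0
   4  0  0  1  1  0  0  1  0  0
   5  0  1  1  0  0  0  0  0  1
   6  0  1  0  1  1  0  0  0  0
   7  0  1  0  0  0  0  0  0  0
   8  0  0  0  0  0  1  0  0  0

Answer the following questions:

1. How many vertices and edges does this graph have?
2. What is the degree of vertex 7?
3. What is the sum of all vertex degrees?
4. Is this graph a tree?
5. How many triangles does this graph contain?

Count: 9 vertices, 10 edges.
Vertex 7 has neighbors [1], degree = 1.
Handshaking lemma: 2 * 10 = 20.
A tree on 9 vertices has 8 edges. This graph has 10 edges (2 extra). Not a tree.
Number of triangles = 1.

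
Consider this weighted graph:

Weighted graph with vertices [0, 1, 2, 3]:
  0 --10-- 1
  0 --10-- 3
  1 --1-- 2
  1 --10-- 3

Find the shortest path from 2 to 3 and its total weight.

Using Dijkstra's algorithm from vertex 2:
Shortest path: 2 -> 1 -> 3
Total weight: 1 + 10 = 11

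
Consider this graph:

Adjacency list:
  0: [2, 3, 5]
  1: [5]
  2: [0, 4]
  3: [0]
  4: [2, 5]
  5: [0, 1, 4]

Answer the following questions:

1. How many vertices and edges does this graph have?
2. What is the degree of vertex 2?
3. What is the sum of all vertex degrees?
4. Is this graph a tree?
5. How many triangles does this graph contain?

Count: 6 vertices, 6 edges.
Vertex 2 has neighbors [0, 4], degree = 2.
Handshaking lemma: 2 * 6 = 12.
A tree on 6 vertices has 5 edges. This graph has 6 edges (1 extra). Not a tree.
Number of triangles = 0.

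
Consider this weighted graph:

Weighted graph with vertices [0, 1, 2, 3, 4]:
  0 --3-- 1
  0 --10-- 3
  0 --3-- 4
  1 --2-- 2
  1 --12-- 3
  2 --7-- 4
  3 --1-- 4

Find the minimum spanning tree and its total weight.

Applying Kruskal's algorithm (sort edges by weight, add if no cycle):
  Add (3,4) w=1
  Add (1,2) w=2
  Add (0,1) w=3
  Add (0,4) w=3
  Skip (2,4) w=7 (creates cycle)
  Skip (0,3) w=10 (creates cycle)
  Skip (1,3) w=12 (creates cycle)
MST weight = 9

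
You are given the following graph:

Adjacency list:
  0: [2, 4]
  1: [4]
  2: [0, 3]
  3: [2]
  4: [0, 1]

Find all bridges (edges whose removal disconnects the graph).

A bridge is an edge whose removal increases the number of connected components.
Bridges found: (0,2), (0,4), (1,4), (2,3)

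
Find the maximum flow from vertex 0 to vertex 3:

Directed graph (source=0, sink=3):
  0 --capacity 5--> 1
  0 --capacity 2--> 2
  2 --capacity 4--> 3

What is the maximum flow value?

Computing max flow:
  Flow on (0->2): 2/2
  Flow on (2->3): 2/4
Maximum flow = 2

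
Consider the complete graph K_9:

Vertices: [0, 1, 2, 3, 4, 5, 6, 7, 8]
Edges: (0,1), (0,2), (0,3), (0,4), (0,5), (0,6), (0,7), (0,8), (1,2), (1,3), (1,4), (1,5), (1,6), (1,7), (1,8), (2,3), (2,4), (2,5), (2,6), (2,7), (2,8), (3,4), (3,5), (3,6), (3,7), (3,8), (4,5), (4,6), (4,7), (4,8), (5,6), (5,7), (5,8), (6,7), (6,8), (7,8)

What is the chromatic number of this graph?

In K_9, every vertex is adjacent to every other vertex.
Each vertex needs a unique color.
Chromatic number = 9.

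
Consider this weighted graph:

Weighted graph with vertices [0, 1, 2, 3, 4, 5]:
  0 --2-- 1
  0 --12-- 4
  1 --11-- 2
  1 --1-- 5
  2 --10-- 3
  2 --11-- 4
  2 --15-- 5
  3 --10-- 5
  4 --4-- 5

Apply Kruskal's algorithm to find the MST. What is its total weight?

Applying Kruskal's algorithm (sort edges by weight, add if no cycle):
  Add (1,5) w=1
  Add (0,1) w=2
  Add (4,5) w=4
  Add (2,3) w=10
  Add (3,5) w=10
  Skip (1,2) w=11 (creates cycle)
  Skip (2,4) w=11 (creates cycle)
  Skip (0,4) w=12 (creates cycle)
  Skip (2,5) w=15 (creates cycle)
MST weight = 27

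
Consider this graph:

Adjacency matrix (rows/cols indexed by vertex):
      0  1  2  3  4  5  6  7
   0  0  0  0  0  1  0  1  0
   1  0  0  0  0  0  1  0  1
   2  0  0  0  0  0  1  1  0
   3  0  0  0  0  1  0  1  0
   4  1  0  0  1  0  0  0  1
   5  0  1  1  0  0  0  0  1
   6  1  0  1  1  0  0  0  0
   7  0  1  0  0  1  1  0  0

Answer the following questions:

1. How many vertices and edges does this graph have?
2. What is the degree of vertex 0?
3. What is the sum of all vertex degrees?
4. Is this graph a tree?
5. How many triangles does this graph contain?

Count: 8 vertices, 10 edges.
Vertex 0 has neighbors [4, 6], degree = 2.
Handshaking lemma: 2 * 10 = 20.
A tree on 8 vertices has 7 edges. This graph has 10 edges (3 extra). Not a tree.
Number of triangles = 1.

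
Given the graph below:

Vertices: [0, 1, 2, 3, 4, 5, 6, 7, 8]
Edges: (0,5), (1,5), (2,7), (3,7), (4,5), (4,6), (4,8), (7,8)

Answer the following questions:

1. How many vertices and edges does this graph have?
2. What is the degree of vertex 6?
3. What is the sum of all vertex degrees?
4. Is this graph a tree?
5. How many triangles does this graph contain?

Count: 9 vertices, 8 edges.
Vertex 6 has neighbors [4], degree = 1.
Handshaking lemma: 2 * 8 = 16.
A graph is a tree iff it is connected and has exactly n-1 edges. This graph is connected (all 9 vertices in one component) and has 9-1 = 8 edges. It is a tree.
Number of triangles = 0.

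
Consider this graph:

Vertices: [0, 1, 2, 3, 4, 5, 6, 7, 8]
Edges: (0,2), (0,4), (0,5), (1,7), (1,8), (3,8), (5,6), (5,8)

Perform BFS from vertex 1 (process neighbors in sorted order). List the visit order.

BFS from vertex 1 (neighbors processed in ascending order):
Visit order: 1, 7, 8, 3, 5, 0, 6, 2, 4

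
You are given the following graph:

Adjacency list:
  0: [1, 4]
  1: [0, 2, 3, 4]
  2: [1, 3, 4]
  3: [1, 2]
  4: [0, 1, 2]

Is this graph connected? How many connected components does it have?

Checking connectivity: the graph has 1 connected component(s).
All vertices are reachable from each other. The graph IS connected.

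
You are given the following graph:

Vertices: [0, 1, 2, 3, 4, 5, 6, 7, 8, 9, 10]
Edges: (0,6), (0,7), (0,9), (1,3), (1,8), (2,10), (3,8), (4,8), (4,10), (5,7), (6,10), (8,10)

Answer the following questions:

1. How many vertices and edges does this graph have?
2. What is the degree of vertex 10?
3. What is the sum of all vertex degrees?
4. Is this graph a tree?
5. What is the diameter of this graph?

Count: 11 vertices, 12 edges.
Vertex 10 has neighbors [2, 4, 6, 8], degree = 4.
Handshaking lemma: 2 * 12 = 24.
A tree on 11 vertices has 10 edges. This graph has 12 edges (2 extra). Not a tree.
Diameter (longest shortest path) = 6.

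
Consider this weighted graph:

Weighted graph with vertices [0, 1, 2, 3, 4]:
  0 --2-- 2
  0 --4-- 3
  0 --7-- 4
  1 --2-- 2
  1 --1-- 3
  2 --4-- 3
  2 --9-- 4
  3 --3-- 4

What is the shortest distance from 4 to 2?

Using Dijkstra's algorithm from vertex 4:
Shortest path: 4 -> 3 -> 1 -> 2
Total weight: 3 + 1 + 2 = 6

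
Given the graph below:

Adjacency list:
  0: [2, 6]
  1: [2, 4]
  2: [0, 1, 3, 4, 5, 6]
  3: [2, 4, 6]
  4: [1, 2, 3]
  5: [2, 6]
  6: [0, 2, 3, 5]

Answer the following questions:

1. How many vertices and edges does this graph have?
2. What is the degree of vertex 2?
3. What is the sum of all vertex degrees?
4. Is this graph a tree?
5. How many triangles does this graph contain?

Count: 7 vertices, 11 edges.
Vertex 2 has neighbors [0, 1, 3, 4, 5, 6], degree = 6.
Handshaking lemma: 2 * 11 = 22.
A tree on 7 vertices has 6 edges. This graph has 11 edges (5 extra). Not a tree.
Number of triangles = 5.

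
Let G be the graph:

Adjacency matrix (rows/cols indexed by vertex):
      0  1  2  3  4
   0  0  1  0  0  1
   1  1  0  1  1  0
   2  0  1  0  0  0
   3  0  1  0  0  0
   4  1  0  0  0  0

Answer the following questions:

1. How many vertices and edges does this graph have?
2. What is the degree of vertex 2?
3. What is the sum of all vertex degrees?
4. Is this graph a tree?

Count: 5 vertices, 4 edges.
Vertex 2 has neighbors [1], degree = 1.
Handshaking lemma: 2 * 4 = 8.
A graph is a tree iff it is connected and has exactly n-1 edges. This graph is connected (all 5 vertices in one component) and has 5-1 = 4 edges. It is a tree.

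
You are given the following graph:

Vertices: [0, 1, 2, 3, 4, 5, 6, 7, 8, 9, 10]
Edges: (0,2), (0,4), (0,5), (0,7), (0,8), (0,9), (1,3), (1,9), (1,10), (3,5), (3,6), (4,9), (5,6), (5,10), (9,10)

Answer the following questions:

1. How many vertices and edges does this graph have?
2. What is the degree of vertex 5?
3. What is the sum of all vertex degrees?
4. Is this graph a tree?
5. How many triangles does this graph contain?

Count: 11 vertices, 15 edges.
Vertex 5 has neighbors [0, 3, 6, 10], degree = 4.
Handshaking lemma: 2 * 15 = 30.
A tree on 11 vertices has 10 edges. This graph has 15 edges (5 extra). Not a tree.
Number of triangles = 3.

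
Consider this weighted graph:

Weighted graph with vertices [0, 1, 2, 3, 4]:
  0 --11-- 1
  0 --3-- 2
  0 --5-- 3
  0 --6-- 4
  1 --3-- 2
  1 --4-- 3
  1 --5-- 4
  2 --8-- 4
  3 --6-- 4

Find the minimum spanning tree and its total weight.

Applying Kruskal's algorithm (sort edges by weight, add if no cycle):
  Add (0,2) w=3
  Add (1,2) w=3
  Add (1,3) w=4
  Skip (0,3) w=5 (creates cycle)
  Add (1,4) w=5
  Skip (0,4) w=6 (creates cycle)
  Skip (3,4) w=6 (creates cycle)
  Skip (2,4) w=8 (creates cycle)
  Skip (0,1) w=11 (creates cycle)
MST weight = 15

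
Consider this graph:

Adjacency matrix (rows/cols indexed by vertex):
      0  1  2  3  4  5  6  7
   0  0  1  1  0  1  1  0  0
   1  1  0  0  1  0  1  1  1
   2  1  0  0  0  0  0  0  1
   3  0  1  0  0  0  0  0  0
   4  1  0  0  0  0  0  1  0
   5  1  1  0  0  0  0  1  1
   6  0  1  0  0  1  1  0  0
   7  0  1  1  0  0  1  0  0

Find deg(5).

Vertex 5 has neighbors [0, 1, 6, 7], so deg(5) = 4.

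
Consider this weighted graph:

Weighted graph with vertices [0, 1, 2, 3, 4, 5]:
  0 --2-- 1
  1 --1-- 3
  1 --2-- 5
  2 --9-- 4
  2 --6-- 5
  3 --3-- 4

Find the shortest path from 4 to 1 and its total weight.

Using Dijkstra's algorithm from vertex 4:
Shortest path: 4 -> 3 -> 1
Total weight: 3 + 1 = 4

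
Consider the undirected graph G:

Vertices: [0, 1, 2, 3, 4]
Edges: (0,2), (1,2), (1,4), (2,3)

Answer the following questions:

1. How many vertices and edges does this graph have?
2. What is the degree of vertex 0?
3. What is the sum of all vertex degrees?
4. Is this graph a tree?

Count: 5 vertices, 4 edges.
Vertex 0 has neighbors [2], degree = 1.
Handshaking lemma: 2 * 4 = 8.
A graph is a tree iff it is connected and has exactly n-1 edges. This graph is connected (all 5 vertices in one component) and has 5-1 = 4 edges. It is a tree.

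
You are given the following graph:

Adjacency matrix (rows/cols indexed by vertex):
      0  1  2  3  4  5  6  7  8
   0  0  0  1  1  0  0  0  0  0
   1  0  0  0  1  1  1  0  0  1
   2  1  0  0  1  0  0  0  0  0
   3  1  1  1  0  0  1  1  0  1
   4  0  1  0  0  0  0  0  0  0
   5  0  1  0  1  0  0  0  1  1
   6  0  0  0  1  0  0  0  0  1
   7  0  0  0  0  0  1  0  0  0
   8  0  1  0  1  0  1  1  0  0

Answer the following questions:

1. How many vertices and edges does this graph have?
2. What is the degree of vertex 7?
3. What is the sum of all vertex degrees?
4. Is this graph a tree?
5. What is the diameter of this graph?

Count: 9 vertices, 13 edges.
Vertex 7 has neighbors [5], degree = 1.
Handshaking lemma: 2 * 13 = 26.
A tree on 9 vertices has 8 edges. This graph has 13 edges (5 extra). Not a tree.
Diameter (longest shortest path) = 3.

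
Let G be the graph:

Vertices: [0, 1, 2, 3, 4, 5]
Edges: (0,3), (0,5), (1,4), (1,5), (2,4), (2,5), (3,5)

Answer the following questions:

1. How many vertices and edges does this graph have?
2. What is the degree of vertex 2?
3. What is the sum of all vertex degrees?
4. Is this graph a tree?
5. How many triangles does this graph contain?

Count: 6 vertices, 7 edges.
Vertex 2 has neighbors [4, 5], degree = 2.
Handshaking lemma: 2 * 7 = 14.
A tree on 6 vertices has 5 edges. This graph has 7 edges (2 extra). Not a tree.
Number of triangles = 1.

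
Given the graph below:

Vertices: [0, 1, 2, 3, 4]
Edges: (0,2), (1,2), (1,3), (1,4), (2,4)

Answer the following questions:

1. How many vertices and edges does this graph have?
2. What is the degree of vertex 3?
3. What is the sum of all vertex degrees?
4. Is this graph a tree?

Count: 5 vertices, 5 edges.
Vertex 3 has neighbors [1], degree = 1.
Handshaking lemma: 2 * 5 = 10.
A tree on 5 vertices has 4 edges. This graph has 5 edges (1 extra). Not a tree.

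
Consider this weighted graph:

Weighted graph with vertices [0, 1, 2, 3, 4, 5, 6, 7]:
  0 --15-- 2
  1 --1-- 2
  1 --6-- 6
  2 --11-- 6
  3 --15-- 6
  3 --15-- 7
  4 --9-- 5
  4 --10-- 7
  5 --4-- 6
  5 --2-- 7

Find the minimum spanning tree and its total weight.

Applying Kruskal's algorithm (sort edges by weight, add if no cycle):
  Add (1,2) w=1
  Add (5,7) w=2
  Add (5,6) w=4
  Add (1,6) w=6
  Add (4,5) w=9
  Skip (4,7) w=10 (creates cycle)
  Skip (2,6) w=11 (creates cycle)
  Add (0,2) w=15
  Add (3,6) w=15
  Skip (3,7) w=15 (creates cycle)
MST weight = 52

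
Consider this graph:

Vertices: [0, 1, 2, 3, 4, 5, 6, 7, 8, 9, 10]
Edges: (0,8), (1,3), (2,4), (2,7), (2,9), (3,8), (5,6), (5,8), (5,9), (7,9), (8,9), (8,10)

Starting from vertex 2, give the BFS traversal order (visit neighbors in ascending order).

BFS from vertex 2 (neighbors processed in ascending order):
Visit order: 2, 4, 7, 9, 5, 8, 6, 0, 3, 10, 1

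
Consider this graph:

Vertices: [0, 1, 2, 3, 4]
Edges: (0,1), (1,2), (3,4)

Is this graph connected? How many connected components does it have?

Checking connectivity: the graph has 2 connected component(s).
Components: [[0, 1, 2], [3, 4]]. The graph is NOT connected.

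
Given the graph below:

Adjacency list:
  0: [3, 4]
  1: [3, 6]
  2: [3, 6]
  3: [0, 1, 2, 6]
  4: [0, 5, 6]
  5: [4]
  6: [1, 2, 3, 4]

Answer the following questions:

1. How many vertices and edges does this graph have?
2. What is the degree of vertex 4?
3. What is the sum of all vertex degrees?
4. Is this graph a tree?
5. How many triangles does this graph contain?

Count: 7 vertices, 9 edges.
Vertex 4 has neighbors [0, 5, 6], degree = 3.
Handshaking lemma: 2 * 9 = 18.
A tree on 7 vertices has 6 edges. This graph has 9 edges (3 extra). Not a tree.
Number of triangles = 2.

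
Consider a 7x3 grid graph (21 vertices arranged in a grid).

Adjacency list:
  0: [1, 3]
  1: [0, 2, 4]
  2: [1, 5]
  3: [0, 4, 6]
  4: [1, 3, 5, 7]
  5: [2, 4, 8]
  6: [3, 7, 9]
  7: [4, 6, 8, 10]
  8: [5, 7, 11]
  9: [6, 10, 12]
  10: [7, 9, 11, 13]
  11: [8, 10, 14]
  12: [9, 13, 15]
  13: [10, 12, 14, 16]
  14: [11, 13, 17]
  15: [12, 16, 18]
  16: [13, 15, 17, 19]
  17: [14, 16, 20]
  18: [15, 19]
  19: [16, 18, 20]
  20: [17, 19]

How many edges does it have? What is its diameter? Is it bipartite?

A 7x3 grid has 18 vertical edges and 14 horizontal edges.
Total edges = 18 + 14 = 32.
Diameter = (7-1) + (3-1) = 8 (corner to opposite corner).
Grid graphs are bipartite (checkerboard coloring).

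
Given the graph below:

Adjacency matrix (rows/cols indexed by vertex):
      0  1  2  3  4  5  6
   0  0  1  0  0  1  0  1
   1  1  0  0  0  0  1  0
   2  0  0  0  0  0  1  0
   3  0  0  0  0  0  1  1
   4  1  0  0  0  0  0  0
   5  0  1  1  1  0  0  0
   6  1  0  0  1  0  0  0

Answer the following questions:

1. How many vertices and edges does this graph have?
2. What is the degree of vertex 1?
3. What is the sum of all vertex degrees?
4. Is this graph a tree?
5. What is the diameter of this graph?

Count: 7 vertices, 7 edges.
Vertex 1 has neighbors [0, 5], degree = 2.
Handshaking lemma: 2 * 7 = 14.
A tree on 7 vertices has 6 edges. This graph has 7 edges (1 extra). Not a tree.
Diameter (longest shortest path) = 4.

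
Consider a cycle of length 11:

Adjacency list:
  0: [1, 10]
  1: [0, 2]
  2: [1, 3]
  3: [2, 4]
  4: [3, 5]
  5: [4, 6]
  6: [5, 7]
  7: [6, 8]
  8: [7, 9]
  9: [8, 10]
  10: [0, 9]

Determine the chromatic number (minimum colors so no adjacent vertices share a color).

This is an odd cycle (C_11). Odd cycles are not bipartite (any 2-coloring forces two adjacent vertices to match), and 3 colors suffice.
Chromatic number = 3.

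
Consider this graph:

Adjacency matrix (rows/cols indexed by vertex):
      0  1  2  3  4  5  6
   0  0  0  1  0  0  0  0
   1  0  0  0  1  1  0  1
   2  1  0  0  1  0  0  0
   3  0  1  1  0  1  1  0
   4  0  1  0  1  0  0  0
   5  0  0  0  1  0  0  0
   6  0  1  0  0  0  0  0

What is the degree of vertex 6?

Vertex 6 has neighbors [1], so deg(6) = 1.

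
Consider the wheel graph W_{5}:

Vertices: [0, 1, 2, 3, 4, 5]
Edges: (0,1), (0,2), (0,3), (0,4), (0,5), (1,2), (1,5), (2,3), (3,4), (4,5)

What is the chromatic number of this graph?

W_{5} = C_{5} plus a hub adjacent to every cycle vertex.
The outer cycle needs 3 colors (odd cycle); the hub is adjacent to all of them so needs a fresh color.
Chromatic number = 3 + 1 = 4.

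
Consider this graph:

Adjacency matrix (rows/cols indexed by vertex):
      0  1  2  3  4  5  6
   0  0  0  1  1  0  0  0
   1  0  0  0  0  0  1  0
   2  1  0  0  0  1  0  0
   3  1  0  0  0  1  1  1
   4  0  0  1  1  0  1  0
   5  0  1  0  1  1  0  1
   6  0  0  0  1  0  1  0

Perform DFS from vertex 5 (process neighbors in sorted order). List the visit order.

DFS from vertex 5 (neighbors processed in ascending order):
Visit order: 5, 1, 3, 0, 2, 4, 6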